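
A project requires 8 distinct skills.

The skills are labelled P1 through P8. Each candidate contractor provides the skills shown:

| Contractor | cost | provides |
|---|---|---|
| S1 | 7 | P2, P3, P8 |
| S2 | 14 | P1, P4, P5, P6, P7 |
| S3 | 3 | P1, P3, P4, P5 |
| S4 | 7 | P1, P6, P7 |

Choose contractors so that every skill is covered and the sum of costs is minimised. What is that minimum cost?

17

S1, S3, S4 together cover every skill (S1 ∪ S3 ∪ S4 = {P1, P2, P3, P4, P5, P6, P7, P8}); total cost 7 + 3 + 7 = 17.
No covering selection has total cost below 17.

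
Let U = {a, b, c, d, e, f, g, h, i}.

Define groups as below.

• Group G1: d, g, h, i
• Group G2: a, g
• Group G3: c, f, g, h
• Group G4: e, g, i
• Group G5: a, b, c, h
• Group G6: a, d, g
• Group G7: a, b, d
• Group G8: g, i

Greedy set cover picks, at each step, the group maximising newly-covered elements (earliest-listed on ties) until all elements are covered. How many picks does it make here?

Greedy: pick G1 (covers 4 new) → pick G5 (covers 3 new) → pick G3 (covers 1 new) → pick G4 (covers 1 new). Total picks: 4.
(The true minimum cover uses only 3 groups, so greedy is not optimal here.)

4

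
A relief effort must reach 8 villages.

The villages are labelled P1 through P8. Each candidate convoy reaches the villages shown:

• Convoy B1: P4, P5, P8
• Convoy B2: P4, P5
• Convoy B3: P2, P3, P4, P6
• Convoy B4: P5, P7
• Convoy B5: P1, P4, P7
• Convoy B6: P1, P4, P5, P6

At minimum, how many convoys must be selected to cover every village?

Take {B1, B3, B5}. Their union is {P1, P2, P3, P4, P5, P6, P7, P8}, which is all 8 villages.
Only B3 contains P2, so B3 is forced; the remaining 4 villages need at least 2 more convoys (each remaining convoy adds at most 2) — so at least 3 convoys are needed, and 3 is optimal.

3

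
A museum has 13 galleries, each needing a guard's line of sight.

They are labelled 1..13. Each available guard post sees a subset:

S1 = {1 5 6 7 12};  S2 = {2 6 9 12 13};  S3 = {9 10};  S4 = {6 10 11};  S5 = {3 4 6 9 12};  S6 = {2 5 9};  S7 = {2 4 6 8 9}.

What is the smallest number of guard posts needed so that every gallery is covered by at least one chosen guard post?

5

S1 and S2 and S4 and S5 and S7 together: S1 ∪ S2 ∪ S4 ∪ S5 ∪ S7 = {1, 2, 3, 4, 5, 6, 7, 8, 9, 10, 11, 12, 13} — every gallery is covered.
No 4 of the 7 guard posts cover everything (all 35 combinations miss at least one gallery), so 5 is optimal.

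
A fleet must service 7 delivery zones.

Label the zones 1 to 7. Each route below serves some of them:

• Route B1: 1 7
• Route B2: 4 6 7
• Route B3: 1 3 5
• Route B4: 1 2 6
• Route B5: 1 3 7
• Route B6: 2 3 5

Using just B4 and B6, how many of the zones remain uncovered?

Union of B4, B6 = {1, 2, 3, 5, 6}.
Not covered: 4, 7 — 2 zones.

2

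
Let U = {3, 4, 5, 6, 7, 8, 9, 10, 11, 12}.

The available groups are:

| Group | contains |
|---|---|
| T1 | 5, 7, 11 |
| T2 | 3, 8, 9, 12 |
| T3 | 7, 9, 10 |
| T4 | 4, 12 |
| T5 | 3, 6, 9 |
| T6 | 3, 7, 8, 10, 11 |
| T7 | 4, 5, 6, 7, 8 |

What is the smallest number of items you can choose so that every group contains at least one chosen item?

3

Take H = {3, 7, 12}. Each listed group contains at least one of these, so H is a hitting set of size 3.
The groups T1, T4, T5 are pairwise disjoint, so any hitting set needs a separate item for each — at least 3. Hence 3 is optimal.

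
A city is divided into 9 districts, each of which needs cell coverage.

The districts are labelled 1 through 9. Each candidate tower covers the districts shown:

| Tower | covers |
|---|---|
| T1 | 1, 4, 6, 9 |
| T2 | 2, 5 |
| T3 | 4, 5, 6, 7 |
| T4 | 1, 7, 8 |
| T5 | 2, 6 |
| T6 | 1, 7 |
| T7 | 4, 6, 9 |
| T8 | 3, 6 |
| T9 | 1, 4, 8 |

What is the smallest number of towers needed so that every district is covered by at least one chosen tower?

T1 and T2 and T4 and T8 together: T1 ∪ T2 ∪ T4 ∪ T8 = {1, 2, 3, 4, 5, 6, 7, 8, 9} — every district is covered.
Only T8 contains 3, so T8 is forced; the remaining 7 districts need at least 3 more towers (each remaining tower adds at most 3) — so at least 4 towers are needed, and 4 is optimal.

4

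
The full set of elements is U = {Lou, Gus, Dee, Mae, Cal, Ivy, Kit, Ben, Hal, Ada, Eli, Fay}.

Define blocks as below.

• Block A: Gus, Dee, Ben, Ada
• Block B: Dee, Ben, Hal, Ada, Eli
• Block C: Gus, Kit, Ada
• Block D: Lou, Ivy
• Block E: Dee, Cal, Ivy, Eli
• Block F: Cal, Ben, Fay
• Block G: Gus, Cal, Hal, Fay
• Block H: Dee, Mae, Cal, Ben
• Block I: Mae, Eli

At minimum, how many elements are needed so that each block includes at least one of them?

Take T = {Lou, Mae, Cal, Ada}. Each listed block contains at least one of these, so T is a hitting set of size 4.
The blocks C, D, F, I are pairwise disjoint, so any hitting set needs a separate element for each — at least 4. Hence 4 is optimal.

4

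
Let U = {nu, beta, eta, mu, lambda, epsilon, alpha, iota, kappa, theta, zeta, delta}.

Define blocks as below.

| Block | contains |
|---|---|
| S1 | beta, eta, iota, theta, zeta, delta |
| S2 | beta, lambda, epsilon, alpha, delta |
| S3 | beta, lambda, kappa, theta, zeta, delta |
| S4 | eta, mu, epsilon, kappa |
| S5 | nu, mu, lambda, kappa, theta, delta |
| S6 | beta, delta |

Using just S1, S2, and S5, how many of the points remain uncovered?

0

Union of S1, S2, S5 = {nu, beta, eta, mu, lambda, epsilon, alpha, iota, kappa, theta, zeta, delta} — that's every point, so 0 are uncovered.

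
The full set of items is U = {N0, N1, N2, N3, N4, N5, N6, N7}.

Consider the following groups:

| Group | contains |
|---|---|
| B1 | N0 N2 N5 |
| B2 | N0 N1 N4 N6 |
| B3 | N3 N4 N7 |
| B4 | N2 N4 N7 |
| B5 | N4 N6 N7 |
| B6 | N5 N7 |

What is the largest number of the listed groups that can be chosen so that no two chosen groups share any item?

B1, B3 are pairwise disjoint (B1={N0,N2,N5}; B3={N3,N4,N7}).
Every remaining group overlaps one of these, and no 3 of the listed groups are pairwise disjoint, so 2 is the maximum.

2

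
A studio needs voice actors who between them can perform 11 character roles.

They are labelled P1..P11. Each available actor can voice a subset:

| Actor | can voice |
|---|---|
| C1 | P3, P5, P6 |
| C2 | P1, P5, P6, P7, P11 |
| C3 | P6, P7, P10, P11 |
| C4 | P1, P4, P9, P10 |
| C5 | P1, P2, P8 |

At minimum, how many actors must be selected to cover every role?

4

C1 and C2 and C4 and C5 together: C1 ∪ C2 ∪ C4 ∪ C5 = {P1, P2, P3, P4, P5, P6, P7, P8, P9, P10, P11} — every role is covered.
No 3 of the 5 actors cover everything (all 10 combinations miss at least one role), so 4 is optimal.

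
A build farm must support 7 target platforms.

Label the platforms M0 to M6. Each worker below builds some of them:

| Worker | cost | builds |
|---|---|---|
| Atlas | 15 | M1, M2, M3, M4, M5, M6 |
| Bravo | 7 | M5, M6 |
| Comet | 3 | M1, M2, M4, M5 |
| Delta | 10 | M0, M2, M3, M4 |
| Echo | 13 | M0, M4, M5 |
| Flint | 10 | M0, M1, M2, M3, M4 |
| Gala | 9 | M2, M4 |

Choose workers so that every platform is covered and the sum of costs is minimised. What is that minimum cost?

Bravo, Flint together cover every platform (Bravo ∪ Flint = {M0, M1, M2, M3, M4, M5, M6}); total cost 7 + 10 = 17.
The greedy pick Comet, Delta, Bravo costs 20; no covering selection beats 17.

17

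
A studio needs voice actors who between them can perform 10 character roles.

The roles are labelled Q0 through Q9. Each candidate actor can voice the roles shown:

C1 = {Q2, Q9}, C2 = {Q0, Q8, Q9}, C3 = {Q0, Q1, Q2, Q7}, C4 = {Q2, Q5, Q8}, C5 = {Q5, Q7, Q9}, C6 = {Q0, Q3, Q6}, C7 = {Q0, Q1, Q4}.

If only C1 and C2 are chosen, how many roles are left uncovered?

Union of C1, C2 = {Q0, Q2, Q8, Q9}.
Not covered: Q1, Q3, Q4, Q5, Q6, Q7 — 6 roles.

6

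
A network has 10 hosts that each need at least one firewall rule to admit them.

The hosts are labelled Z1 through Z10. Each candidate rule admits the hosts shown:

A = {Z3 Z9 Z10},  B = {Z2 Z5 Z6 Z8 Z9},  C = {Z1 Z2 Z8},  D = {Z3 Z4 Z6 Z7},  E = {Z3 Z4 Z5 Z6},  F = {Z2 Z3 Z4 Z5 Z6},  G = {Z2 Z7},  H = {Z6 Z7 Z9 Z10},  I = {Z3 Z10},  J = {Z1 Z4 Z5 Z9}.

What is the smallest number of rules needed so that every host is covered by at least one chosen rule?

3

C and E and H together: C ∪ E ∪ H = {Z1, Z2, Z3, Z4, Z5, Z6, Z7, Z8, Z9, Z10} — every host is covered.
No 2 of the 10 rules cover everything (all 45 combinations miss at least one host), so 3 is optimal.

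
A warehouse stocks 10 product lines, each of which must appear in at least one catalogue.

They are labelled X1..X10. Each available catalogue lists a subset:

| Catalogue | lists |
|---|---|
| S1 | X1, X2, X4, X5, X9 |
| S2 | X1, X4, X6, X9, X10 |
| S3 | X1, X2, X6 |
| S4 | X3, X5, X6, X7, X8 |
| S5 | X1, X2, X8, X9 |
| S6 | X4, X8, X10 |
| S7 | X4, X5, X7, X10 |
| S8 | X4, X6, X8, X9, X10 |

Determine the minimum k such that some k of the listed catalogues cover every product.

Take {S4, S5, S6}. Their union is {X1, X2, X3, X4, X5, X6, X7, X8, X9, X10}, which is all 10 products.
Only S4 contains X3, so S4 is forced; the remaining 5 products need at least 2 more catalogues (each remaining catalogue adds at most 4) — so at least 3 catalogues are needed, and 3 is optimal.

3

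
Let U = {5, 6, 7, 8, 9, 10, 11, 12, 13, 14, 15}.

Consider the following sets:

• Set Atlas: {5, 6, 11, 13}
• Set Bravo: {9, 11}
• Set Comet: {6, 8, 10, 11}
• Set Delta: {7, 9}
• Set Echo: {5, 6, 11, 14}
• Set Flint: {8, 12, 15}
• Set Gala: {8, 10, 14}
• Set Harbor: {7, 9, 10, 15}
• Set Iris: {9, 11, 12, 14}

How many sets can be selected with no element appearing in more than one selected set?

Atlas, Delta, Flint are pairwise disjoint (Atlas={5,6,11,13}; Delta={7,9}; Flint={8,12,15}).
Every remaining set overlaps one of these, and no 4 of the listed sets are pairwise disjoint, so 3 is the maximum.

3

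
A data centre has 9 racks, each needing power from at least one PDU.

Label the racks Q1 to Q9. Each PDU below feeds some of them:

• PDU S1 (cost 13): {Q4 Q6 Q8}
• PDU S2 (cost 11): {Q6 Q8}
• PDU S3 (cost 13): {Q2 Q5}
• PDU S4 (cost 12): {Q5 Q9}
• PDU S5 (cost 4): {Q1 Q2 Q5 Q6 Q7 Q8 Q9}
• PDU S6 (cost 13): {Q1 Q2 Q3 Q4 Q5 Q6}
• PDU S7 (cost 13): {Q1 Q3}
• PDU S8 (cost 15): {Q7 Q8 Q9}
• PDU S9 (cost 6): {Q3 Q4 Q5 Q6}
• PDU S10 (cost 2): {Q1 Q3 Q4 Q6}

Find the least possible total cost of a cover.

S5, S10 together cover every rack (S5 ∪ S10 = {Q1, Q2, Q3, Q4, Q5, Q6, Q7, Q8, Q9}); total cost 4 + 2 = 6.
No covering selection has total cost below 6.

6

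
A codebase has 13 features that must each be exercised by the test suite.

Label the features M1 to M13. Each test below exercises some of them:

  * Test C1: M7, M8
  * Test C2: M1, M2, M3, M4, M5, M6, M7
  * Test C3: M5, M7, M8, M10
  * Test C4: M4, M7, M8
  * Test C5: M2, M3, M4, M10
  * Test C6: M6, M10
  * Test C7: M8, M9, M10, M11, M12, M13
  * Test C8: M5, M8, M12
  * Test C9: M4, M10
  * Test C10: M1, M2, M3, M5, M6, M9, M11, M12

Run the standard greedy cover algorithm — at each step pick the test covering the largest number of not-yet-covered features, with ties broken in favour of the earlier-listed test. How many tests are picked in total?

4

Greedy: pick C10 (covers 8 new) → pick C3 (covers 3 new) → pick C2 (covers 1 new) → pick C7 (covers 1 new). Total picks: 4.
(The true minimum cover uses only 2 tests, so greedy is not optimal here.)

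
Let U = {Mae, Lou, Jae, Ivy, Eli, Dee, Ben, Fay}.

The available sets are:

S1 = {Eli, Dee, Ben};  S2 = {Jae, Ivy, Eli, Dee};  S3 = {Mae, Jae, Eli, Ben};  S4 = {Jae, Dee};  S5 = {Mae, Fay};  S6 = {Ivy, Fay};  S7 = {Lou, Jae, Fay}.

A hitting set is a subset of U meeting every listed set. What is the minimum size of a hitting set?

3

Take H = {Eli, Dee, Fay}. Each listed set contains at least one of these, so H is a hitting set of size 3.
No choice of 2 items meets every set, so 3 is the minimum.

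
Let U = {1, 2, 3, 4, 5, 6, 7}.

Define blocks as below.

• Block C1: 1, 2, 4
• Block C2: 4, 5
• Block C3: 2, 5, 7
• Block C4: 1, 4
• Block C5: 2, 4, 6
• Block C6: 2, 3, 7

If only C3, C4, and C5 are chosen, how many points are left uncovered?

Union of C3, C4, C5 = {1, 2, 4, 5, 6, 7}.
Not covered: 3 — 1 point.

1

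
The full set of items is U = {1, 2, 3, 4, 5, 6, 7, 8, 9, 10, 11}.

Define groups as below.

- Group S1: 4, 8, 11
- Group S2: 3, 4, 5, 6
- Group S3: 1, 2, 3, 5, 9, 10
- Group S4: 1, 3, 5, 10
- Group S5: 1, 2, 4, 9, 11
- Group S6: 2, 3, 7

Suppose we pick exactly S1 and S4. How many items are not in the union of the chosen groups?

Union of S1, S4 = {1, 3, 4, 5, 8, 10, 11}.
Not covered: 2, 6, 7, 9 — 4 items.

4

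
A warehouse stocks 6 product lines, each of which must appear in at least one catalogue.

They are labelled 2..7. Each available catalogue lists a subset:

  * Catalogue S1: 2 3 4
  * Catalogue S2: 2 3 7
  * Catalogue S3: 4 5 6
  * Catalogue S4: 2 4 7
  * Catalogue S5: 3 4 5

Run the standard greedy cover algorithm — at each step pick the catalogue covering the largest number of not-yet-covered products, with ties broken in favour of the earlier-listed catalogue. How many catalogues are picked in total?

3

Greedy: pick S1 (covers 3 new) → pick S3 (covers 2 new) → pick S2 (covers 1 new). Total picks: 3.
(The true minimum cover uses only 2 catalogues, so greedy is not optimal here.)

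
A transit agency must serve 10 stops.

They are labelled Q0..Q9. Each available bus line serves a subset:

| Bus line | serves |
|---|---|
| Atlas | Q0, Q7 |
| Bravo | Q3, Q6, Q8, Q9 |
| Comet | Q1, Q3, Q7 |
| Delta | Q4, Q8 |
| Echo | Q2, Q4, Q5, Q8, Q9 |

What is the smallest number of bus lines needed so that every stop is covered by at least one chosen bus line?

4

Atlas and Bravo and Comet and Echo together: Atlas ∪ Bravo ∪ Comet ∪ Echo = {Q0, Q1, Q2, Q3, Q4, Q5, Q6, Q7, Q8, Q9} — every stop is covered.
No 3 of the 5 bus lines cover everything (all 10 combinations miss at least one stop), so 4 is optimal.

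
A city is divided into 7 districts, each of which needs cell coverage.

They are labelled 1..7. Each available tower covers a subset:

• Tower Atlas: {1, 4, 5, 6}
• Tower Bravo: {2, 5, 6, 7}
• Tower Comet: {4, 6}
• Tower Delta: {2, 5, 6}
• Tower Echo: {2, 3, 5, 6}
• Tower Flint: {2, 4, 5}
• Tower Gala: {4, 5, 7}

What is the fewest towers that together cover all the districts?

3

Take {Atlas, Echo, Gala}. Their union is {1, 2, 3, 4, 5, 6, 7}, which is all 7 districts.
Only Atlas contains 1, so Atlas is forced; the remaining 3 districts need at least 2 more towers (each remaining tower adds at most 2) — so at least 3 towers are needed, and 3 is optimal.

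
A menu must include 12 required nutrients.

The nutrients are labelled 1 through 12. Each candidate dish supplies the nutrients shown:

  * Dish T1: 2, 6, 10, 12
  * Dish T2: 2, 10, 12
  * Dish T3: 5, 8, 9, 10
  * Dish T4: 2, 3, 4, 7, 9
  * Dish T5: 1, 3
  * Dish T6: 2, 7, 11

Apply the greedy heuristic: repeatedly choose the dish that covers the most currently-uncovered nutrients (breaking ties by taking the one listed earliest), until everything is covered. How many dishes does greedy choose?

5

Greedy: pick T4 (covers 5 new) → pick T1 (covers 3 new) → pick T3 (covers 2 new) → pick T5 (covers 1 new) → pick T6 (covers 1 new). Total picks: 5.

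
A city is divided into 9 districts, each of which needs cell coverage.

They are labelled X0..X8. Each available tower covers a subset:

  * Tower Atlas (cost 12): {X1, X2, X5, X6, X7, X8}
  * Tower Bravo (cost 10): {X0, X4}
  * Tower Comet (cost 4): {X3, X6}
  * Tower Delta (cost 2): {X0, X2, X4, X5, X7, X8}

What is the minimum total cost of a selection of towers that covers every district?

Atlas, Comet, Delta together cover every district (Atlas ∪ Comet ∪ Delta = {X0, X1, X2, X3, X4, X5, X6, X7, X8}); total cost 12 + 4 + 2 = 18.
No covering selection has total cost below 18.

18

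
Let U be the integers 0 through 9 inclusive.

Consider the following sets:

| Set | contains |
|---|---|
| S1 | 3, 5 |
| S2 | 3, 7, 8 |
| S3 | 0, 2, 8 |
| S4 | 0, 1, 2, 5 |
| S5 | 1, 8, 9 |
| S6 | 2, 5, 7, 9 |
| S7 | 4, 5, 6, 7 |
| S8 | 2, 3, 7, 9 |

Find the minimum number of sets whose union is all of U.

S2 and S4 and S7 and S8 together: S2 ∪ S4 ∪ S7 ∪ S8 = {0, 1, 2, 3, 4, 5, 6, 7, 8, 9} — every item is covered.
No 3 of the 8 sets cover everything (all 56 combinations miss at least one item), so 4 is optimal.

4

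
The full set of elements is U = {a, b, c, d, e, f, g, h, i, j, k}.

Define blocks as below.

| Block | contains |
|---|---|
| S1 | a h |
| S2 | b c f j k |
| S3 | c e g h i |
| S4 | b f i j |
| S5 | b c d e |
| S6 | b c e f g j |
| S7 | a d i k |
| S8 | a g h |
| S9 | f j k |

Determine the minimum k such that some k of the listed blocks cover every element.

S3, S6, and S7 cover everything between them: the union {a, b, c, d, e, f, g, h, i, j, k} is all of U.
No 2 of the 9 blocks cover everything (all 36 combinations miss at least one element), so 3 is optimal.

3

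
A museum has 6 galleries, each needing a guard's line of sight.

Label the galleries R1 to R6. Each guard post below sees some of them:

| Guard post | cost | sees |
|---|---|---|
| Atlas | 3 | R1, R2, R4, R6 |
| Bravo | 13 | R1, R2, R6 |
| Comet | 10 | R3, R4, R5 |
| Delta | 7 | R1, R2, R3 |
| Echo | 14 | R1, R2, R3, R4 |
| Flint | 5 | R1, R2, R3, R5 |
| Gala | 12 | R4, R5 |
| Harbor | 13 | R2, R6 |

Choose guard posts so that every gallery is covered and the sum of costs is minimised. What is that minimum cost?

Atlas, Flint together cover every gallery (Atlas ∪ Flint = {R1, R2, R3, R4, R5, R6}); total cost 3 + 5 = 8.
No covering selection has total cost below 8.

8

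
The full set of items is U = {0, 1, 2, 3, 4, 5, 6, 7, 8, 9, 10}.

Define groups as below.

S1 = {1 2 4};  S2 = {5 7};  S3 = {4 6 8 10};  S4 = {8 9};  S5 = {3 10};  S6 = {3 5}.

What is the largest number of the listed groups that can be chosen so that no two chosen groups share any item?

S1, S2, S4, S5 are pairwise disjoint (S1={1,2,4}; S2={5,7}; S4={8,9}; S5={3,10}).
Every remaining group overlaps one of these, and no 5 of the listed groups are pairwise disjoint, so 4 is the maximum.

4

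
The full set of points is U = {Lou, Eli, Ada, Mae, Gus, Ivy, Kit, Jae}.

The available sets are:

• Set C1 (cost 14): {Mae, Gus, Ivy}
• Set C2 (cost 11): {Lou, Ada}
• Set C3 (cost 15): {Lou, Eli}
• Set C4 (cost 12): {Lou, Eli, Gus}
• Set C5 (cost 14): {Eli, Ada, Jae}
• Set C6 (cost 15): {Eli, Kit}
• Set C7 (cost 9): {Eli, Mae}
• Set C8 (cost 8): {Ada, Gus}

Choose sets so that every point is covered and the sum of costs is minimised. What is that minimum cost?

54

C1, C2, C5, C6 together cover every point (C1 ∪ C2 ∪ C5 ∪ C6 = {Lou, Eli, Ada, Mae, Gus, Ivy, Kit, Jae}); total cost 14 + 11 + 14 + 15 = 54.
The greedy pick C4, C1, C5, C6 costs 55; no covering selection beats 54.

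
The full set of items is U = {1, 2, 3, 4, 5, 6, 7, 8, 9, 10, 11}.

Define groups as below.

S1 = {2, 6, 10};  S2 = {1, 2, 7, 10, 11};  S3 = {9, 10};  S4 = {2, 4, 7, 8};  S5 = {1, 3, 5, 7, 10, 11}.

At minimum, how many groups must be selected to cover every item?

S1 and S3 and S4 and S5 together: S1 ∪ S3 ∪ S4 ∪ S5 = {1, 2, 3, 4, 5, 6, 7, 8, 9, 10, 11} — every item is covered.
No 3 of the 5 groups cover everything (all 10 combinations miss at least one item), so 4 is optimal.

4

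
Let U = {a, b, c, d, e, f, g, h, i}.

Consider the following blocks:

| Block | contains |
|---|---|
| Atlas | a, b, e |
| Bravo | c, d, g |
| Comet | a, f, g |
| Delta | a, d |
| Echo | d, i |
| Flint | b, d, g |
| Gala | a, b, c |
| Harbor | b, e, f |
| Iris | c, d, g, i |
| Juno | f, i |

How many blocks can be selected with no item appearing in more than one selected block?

3

Atlas, Bravo, Juno are pairwise disjoint (Atlas={a,b,e}; Bravo={c,d,g}; Juno={f,i}).
Every remaining block overlaps one of these, and no 4 of the listed blocks are pairwise disjoint, so 3 is the maximum.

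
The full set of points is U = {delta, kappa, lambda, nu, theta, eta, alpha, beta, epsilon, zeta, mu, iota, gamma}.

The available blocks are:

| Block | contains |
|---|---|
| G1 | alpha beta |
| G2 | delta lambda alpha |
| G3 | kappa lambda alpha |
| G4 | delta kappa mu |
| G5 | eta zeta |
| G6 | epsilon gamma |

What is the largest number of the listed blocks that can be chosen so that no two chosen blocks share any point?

G1, G4, G5, G6 are pairwise disjoint (G1={alpha,beta}; G4={delta,kappa,mu}; G5={eta,zeta}; G6={epsilon,gamma}).
Every remaining block overlaps one of these, and no 5 of the listed blocks are pairwise disjoint, so 4 is the maximum.

4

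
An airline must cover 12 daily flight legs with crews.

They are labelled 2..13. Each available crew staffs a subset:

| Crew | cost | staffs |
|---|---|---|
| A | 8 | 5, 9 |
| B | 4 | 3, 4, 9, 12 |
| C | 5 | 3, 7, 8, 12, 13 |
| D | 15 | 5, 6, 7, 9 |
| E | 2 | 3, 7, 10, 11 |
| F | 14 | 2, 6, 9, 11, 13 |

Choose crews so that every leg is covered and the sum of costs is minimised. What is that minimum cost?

33

A, B, C, E, F together cover every leg (A ∪ B ∪ C ∪ E ∪ F = {2, 3, 4, 5, 6, 7, 8, 9, 10, 11, 12, 13}); total cost 8 + 4 + 5 + 2 + 14 = 33.
No covering selection has total cost below 33.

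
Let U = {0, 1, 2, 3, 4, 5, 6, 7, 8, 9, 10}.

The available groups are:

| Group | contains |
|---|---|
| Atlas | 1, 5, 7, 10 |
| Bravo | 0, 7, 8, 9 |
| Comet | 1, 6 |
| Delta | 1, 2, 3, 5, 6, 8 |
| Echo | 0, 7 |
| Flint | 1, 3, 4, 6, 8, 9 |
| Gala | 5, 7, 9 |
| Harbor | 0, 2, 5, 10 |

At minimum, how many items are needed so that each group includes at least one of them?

The 3 items {1, 7, 10} hit every group.
No choice of 2 items meets every group, so 3 is the minimum.

3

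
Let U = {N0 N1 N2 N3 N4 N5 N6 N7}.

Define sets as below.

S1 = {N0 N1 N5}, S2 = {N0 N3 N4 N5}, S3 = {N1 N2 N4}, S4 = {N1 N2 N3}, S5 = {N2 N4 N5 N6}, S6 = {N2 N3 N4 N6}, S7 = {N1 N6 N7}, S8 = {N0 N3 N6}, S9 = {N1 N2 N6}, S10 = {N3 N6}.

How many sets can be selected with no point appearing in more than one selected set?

S2, S9 are pairwise disjoint (S2={N0,N3,N4,N5}; S9={N1,N2,N6}).
Every remaining set overlaps one of these, and no 3 of the listed sets are pairwise disjoint, so 2 is the maximum.

2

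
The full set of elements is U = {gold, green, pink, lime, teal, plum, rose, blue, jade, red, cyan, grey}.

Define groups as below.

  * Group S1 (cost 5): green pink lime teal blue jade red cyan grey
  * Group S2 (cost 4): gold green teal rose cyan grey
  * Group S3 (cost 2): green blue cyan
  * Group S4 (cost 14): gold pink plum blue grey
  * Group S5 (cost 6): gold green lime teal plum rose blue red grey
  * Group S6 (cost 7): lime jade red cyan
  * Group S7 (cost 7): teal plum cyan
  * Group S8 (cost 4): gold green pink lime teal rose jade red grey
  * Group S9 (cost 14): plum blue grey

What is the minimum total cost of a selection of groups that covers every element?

S1, S5 together cover every element (S1 ∪ S5 = {gold, green, pink, lime, teal, plum, rose, blue, jade, red, cyan, grey}); total cost 5 + 6 = 11.
The greedy pick S8, S3, S5 costs 12; no covering selection beats 11.

11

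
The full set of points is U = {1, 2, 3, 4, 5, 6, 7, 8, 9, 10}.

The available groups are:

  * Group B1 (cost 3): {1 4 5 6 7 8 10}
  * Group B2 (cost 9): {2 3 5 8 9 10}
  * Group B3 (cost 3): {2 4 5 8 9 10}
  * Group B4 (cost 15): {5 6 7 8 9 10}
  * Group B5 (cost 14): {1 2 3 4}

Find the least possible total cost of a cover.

12

B1, B2 together cover every point (B1 ∪ B2 = {1, 2, 3, 4, 5, 6, 7, 8, 9, 10}); total cost 3 + 9 = 12.
The greedy pick B1, B3, B2 costs 15; no covering selection beats 12.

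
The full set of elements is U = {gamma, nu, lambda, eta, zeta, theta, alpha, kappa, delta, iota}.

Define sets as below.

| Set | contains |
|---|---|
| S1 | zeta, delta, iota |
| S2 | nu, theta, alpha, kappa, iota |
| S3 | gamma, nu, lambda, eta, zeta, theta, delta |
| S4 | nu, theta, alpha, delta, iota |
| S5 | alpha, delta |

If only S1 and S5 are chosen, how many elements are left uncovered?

Union of S1, S5 = {zeta, alpha, delta, iota}.
Not covered: gamma, nu, lambda, eta, theta, kappa — 6 elements.

6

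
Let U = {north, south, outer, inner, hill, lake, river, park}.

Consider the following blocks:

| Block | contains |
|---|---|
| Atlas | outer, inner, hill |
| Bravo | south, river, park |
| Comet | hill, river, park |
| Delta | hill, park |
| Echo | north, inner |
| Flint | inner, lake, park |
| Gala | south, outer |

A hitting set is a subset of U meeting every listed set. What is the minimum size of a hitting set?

H = {south, inner, hill} meets every block (each contains at least one member of H), and |H| = 3.
The blocks Comet, Echo, Gala are pairwise disjoint, so any hitting set needs a separate point for each — at least 3. Hence 3 is optimal.

3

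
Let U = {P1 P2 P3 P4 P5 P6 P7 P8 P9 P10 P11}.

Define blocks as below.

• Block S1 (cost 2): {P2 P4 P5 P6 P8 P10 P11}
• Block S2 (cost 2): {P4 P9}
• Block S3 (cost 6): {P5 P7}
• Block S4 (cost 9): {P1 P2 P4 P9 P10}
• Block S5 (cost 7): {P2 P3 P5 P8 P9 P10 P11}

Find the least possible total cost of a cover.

S1, S3, S4, S5 together cover every element (S1 ∪ S3 ∪ S4 ∪ S5 = {P1, P2, P3, P4, P5, P6, P7, P8, P9, P10, P11}); total cost 2 + 6 + 9 + 7 = 24.
The greedy pick S1, S2, S3, S5, S4 costs 26; no covering selection beats 24.

24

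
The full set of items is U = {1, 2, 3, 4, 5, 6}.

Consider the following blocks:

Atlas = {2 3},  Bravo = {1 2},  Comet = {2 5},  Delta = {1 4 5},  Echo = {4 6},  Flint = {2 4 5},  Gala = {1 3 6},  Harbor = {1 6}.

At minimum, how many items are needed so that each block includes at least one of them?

The 3 items {1, 2, 6} hit every block.
No choice of 2 items meets every block, so 3 is the minimum.

3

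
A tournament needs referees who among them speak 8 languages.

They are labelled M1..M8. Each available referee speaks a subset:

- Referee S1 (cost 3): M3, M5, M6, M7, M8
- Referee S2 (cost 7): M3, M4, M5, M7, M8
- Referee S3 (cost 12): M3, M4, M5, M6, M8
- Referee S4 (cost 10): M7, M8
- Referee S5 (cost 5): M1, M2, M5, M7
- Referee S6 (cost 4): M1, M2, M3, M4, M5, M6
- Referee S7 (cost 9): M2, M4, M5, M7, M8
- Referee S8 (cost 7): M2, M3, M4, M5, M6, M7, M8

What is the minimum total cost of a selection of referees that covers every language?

S1, S6 together cover every language (S1 ∪ S6 = {M1, M2, M3, M4, M5, M6, M7, M8}); total cost 3 + 4 = 7.
No covering selection has total cost below 7.

7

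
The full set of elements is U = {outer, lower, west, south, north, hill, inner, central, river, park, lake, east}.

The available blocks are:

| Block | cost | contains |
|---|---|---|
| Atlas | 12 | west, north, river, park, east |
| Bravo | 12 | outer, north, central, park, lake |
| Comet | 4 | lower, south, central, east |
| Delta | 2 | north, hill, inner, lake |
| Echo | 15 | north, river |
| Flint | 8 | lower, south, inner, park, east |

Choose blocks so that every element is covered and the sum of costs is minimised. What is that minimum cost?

30

Atlas, Bravo, Comet, Delta together cover every element (Atlas ∪ Bravo ∪ Comet ∪ Delta = {outer, lower, west, south, north, hill, inner, central, river, park, lake, east}); total cost 12 + 12 + 4 + 2 = 30.
No covering selection has total cost below 30.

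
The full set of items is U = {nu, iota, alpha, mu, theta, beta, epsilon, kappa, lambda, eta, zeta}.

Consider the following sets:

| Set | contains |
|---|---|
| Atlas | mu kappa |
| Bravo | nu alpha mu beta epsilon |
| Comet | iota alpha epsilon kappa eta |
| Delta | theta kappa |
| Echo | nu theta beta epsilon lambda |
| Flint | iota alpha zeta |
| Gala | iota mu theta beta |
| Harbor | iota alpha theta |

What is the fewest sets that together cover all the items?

Take {Atlas, Comet, Echo, Flint}. Their union is {nu, iota, alpha, mu, theta, beta, epsilon, kappa, lambda, eta, zeta}, which is all 11 items.
No 3 of the 8 sets cover everything (all 56 combinations miss at least one item), so 4 is optimal.

4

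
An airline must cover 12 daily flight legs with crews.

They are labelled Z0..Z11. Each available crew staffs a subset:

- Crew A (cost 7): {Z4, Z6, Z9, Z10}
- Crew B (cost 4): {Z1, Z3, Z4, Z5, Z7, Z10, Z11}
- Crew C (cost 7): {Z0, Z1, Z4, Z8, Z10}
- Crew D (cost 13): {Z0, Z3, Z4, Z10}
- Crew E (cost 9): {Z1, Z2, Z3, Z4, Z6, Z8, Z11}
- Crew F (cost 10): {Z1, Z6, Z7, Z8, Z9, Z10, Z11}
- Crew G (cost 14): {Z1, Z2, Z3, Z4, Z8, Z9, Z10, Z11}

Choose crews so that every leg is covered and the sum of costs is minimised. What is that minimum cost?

27

A, B, C, E together cover every leg (A ∪ B ∪ C ∪ E = {Z0, Z1, Z2, Z3, Z4, Z5, Z6, Z7, Z8, Z9, Z10, Z11}); total cost 7 + 4 + 7 + 9 = 27.
No covering selection has total cost below 27.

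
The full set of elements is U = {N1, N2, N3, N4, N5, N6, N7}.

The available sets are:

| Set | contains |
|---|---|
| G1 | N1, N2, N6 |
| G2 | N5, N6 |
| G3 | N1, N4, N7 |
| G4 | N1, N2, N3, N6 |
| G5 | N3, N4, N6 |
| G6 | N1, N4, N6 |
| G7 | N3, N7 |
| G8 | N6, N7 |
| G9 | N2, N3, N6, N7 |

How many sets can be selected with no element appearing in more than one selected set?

2

G2, G7 are pairwise disjoint (G2={N5,N6}; G7={N3,N7}).
Every remaining set overlaps one of these, and no 3 of the listed sets are pairwise disjoint, so 2 is the maximum.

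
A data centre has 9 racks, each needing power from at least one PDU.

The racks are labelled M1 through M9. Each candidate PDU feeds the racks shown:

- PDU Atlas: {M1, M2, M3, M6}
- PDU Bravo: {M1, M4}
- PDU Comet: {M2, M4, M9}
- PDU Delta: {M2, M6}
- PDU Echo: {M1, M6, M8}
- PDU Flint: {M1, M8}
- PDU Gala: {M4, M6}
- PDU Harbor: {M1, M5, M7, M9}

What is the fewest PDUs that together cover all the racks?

4

Atlas and Comet and Flint and Harbor together: Atlas ∪ Comet ∪ Flint ∪ Harbor = {M1, M2, M3, M4, M5, M6, M7, M8, M9} — every rack is covered.
No 3 of the 8 PDUs cover everything (all 56 combinations miss at least one rack), so 4 is optimal.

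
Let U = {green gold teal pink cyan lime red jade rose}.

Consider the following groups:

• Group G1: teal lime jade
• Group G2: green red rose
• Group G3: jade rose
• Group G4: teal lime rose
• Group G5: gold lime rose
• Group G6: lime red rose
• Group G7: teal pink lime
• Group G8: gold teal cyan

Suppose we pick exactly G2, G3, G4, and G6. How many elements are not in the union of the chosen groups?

Union of G2, G3, G4, G6 = {green, teal, lime, red, jade, rose}.
Not covered: gold, pink, cyan — 3 elements.

3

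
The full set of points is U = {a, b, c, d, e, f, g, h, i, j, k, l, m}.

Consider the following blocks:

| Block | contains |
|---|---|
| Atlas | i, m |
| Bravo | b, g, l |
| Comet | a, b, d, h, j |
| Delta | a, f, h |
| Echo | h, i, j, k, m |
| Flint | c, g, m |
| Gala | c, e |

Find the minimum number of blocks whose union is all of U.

Bravo and Comet and Delta and Echo and Gala together: Bravo ∪ Comet ∪ Delta ∪ Echo ∪ Gala = {a, b, c, d, e, f, g, h, i, j, k, l, m} — every point is covered.
No 4 of the 7 blocks cover everything (all 35 combinations miss at least one point), so 5 is optimal.

5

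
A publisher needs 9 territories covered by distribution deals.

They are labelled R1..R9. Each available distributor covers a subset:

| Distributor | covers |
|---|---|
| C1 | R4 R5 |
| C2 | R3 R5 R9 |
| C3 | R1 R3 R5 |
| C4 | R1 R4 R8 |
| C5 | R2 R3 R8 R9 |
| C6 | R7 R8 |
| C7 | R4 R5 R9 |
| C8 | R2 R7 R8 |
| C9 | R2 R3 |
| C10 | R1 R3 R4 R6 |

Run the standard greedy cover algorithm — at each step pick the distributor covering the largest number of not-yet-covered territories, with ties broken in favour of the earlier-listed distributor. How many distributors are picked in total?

Greedy: pick C5 (covers 4 new) → pick C10 (covers 3 new) → pick C1 (covers 1 new) → pick C6 (covers 1 new). Total picks: 4.
(The true minimum cover uses only 3 distributors, so greedy is not optimal here.)

4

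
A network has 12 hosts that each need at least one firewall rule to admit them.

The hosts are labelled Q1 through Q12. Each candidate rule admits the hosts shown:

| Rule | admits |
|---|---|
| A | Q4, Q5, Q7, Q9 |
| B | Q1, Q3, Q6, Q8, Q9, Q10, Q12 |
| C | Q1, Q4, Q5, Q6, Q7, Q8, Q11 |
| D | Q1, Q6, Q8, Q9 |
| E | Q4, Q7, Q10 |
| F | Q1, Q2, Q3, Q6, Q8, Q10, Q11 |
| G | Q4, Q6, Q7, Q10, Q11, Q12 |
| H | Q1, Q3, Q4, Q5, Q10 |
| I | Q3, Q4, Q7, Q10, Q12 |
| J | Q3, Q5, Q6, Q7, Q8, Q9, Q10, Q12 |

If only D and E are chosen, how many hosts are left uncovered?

Union of D, E = {Q1, Q4, Q6, Q7, Q8, Q9, Q10}.
Not covered: Q2, Q3, Q5, Q11, Q12 — 5 hosts.

5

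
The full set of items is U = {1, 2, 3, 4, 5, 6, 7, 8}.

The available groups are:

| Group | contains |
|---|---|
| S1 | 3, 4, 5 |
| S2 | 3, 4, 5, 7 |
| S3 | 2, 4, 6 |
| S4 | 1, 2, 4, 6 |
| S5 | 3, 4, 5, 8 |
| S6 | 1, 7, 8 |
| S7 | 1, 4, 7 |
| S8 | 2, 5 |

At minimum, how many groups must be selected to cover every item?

S3 and S5 and S7 together: S3 ∪ S5 ∪ S7 = {1, 2, 3, 4, 5, 6, 7, 8} — every item is covered.
No 2 of the 8 groups cover everything (all 28 combinations miss at least one item), so 3 is optimal.

3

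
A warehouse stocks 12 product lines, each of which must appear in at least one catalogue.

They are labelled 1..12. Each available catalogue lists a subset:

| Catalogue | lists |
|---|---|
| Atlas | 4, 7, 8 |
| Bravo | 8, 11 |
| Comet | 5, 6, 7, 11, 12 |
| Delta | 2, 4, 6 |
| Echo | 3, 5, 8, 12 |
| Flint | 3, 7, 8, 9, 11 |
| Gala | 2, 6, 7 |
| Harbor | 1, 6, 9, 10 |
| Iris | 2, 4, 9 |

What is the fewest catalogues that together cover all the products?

4

Take {Comet, Delta, Flint, Harbor}. Their union is {1, 2, 3, 4, 5, 6, 7, 8, 9, 10, 11, 12}, which is all 12 products.
No 3 of the 9 catalogues cover everything (all 84 combinations miss at least one product), so 4 is optimal.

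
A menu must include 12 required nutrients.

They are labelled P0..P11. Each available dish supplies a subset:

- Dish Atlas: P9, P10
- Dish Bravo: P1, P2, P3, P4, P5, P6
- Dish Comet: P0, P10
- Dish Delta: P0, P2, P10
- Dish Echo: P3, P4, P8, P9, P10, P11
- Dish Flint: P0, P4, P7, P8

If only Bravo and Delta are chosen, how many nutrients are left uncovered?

4

Union of Bravo, Delta = {P0, P1, P2, P3, P4, P5, P6, P10}.
Not covered: P7, P8, P9, P11 — 4 nutrients.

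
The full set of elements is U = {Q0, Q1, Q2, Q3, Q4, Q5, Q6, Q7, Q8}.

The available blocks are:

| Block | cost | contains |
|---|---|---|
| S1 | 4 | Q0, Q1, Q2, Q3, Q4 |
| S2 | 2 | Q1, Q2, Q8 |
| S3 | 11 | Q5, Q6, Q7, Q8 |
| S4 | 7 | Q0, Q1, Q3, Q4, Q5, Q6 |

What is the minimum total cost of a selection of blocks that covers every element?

S1, S3 together cover every element (S1 ∪ S3 = {Q0, Q1, Q2, Q3, Q4, Q5, Q6, Q7, Q8}); total cost 4 + 11 = 15.
The greedy pick S2, S1, S4, S3 costs 24; no covering selection beats 15.

15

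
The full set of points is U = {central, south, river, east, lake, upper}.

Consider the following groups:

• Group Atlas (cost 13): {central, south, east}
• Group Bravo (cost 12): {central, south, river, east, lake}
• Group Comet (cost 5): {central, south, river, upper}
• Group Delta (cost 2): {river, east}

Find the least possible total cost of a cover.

Bravo, Comet together cover every point (Bravo ∪ Comet = {central, south, river, east, lake, upper}); total cost 12 + 5 = 17.
The greedy pick Delta, Comet, Bravo costs 19; no covering selection beats 17.

17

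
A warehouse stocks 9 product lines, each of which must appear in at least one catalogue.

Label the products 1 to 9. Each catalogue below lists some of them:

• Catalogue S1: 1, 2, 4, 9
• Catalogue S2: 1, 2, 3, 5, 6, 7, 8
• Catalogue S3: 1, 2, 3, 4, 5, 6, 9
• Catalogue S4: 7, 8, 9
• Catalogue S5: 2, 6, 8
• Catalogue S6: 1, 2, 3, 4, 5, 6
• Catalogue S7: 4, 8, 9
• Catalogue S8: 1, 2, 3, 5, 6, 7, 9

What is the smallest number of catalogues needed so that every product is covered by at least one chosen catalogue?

Take {S4, S6}. Their union is {1, 2, 3, 4, 5, 6, 7, 8, 9}, which is all 9 products.
No single catalogue has all 9 products (the largest, S2, has 7), so 2 is optimal.

2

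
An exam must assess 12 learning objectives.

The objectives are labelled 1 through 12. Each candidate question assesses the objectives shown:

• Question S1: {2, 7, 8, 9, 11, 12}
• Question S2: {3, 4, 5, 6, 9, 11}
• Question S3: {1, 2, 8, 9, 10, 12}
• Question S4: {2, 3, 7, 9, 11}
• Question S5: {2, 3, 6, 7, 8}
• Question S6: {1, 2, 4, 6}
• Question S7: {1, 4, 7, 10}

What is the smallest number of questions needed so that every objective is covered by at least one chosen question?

S2 and S3 and S4 together: S2 ∪ S3 ∪ S4 = {1, 2, 3, 4, 5, 6, 7, 8, 9, 10, 11, 12} — every objective is covered.
Only S2 contains 5, so S2 is forced; the remaining 6 objectives need at least 2 more questions (each remaining question adds at most 5) — so at least 3 questions are needed, and 3 is optimal.

3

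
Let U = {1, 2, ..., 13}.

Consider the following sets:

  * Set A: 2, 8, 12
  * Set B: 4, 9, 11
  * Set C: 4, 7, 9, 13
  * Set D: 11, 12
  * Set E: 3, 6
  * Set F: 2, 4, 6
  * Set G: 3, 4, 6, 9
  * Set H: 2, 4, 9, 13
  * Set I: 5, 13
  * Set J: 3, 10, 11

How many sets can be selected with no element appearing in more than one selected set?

4

A, B, E, I are pairwise disjoint (A={2,8,12}; B={4,9,11}; E={3,6}; I={5,13}).
Every remaining set overlaps one of these, and no 5 of the listed sets are pairwise disjoint, so 4 is the maximum.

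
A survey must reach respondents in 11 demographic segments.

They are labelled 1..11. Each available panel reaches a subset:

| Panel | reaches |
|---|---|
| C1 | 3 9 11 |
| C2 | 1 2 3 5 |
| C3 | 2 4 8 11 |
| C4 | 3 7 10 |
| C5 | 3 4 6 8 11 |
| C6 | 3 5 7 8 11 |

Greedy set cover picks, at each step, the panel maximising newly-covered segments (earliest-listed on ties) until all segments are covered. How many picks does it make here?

Greedy: pick C5 (covers 5 new) → pick C2 (covers 3 new) → pick C4 (covers 2 new) → pick C1 (covers 1 new). Total picks: 4.

4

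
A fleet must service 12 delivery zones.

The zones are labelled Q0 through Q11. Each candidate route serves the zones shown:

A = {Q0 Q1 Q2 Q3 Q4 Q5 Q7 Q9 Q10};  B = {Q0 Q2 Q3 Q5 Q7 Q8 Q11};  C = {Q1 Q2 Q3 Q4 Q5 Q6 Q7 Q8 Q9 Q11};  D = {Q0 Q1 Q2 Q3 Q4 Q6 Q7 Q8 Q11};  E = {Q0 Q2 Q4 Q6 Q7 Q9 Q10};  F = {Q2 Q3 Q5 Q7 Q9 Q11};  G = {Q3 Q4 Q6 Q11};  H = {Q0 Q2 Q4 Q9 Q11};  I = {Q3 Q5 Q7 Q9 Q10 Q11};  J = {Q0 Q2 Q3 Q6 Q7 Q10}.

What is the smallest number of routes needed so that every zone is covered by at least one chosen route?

A and C together: A ∪ C = {Q0, Q1, Q2, Q3, Q4, Q5, Q6, Q7, Q8, Q9, Q10, Q11} — every zone is covered.
No single route has all 12 zones (the largest, C, has 10), so 2 is optimal.

2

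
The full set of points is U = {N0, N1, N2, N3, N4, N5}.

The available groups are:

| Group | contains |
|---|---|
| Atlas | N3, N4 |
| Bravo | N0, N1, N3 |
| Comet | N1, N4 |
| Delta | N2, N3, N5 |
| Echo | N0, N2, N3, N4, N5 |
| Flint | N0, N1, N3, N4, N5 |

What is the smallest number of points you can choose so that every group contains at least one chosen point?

H = {N3, N4} meets every group (each contains at least one member of H), and |H| = 2.
The groups Comet, Delta are pairwise disjoint, so any hitting set needs a separate point for each — at least 2. Hence 2 is optimal.

2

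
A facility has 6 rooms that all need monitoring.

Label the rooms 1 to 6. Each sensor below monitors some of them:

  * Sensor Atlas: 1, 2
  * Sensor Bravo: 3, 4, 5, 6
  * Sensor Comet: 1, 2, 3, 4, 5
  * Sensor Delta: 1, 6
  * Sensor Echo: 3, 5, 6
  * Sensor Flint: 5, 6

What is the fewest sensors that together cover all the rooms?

2

Take {Comet, Delta}. Their union is {1, 2, 3, 4, 5, 6}, which is all 6 rooms.
No single sensor has all 6 rooms (the largest, Comet, has 5), so 2 is optimal.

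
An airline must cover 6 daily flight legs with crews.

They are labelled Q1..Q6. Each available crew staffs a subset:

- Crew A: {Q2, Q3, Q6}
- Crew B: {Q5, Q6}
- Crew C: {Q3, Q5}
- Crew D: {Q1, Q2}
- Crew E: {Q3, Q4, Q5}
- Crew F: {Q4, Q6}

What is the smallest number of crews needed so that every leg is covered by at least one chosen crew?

Take {A, D, E}. Their union is {Q1, Q2, Q3, Q4, Q5, Q6}, which is all 6 legs.
Only D contains Q1, so D is forced; the remaining 4 legs need at least 2 more crews (each remaining crew adds at most 3) — so at least 3 crews are needed, and 3 is optimal.

3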